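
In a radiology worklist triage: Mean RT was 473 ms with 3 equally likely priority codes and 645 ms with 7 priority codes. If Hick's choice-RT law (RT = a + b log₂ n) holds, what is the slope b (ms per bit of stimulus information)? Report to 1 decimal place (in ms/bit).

140.7 ms/bit

Slope: b = (645 − 473) / (log₂ 7 − log₂ 3) = 172/1.2224 = 140.708 ms/bit.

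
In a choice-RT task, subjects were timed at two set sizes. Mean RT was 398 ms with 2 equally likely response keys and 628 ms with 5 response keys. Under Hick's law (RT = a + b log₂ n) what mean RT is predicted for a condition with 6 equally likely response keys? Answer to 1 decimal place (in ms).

Fit slope and intercept:
  b = (628 − 398) / (log₂ 5 − log₂ 2) = 230 / (2.3219 − 1) = 173.988 ms/bit
  a = 398 − 173.988 × 1 = 224.012 ms
Then RT(6) = 224.012 + 173.988 × log₂ 6 = 224.012 + 173.988 × 2.5850 ≈ 673.765 ms.

673.8 ms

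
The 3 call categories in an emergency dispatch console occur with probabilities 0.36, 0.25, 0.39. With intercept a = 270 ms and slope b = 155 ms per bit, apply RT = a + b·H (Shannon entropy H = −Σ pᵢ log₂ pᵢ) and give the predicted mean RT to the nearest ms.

Entropy contributions −pᵢ log₂ pᵢ: 0.5306, 0.5000, 0.5298; sum H = 1.5604 bits.
RT = a + bH = 270 + 155·1.5604 = 511.86 ms.

512 ms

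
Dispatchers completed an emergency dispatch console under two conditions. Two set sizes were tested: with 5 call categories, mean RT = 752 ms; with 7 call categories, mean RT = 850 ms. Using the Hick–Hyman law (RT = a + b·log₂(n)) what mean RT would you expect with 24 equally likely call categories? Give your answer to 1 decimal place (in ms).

RT is linear in log₂ n, so two points fix the line:
  b = (850 − 752) / (log₂ 7 − log₂ 5) = 98 / (2.8074 − 2.3219) = 201.884 ms/bit
  a = 752 − 201.884 × 2.3219 = 283.239 ms
Then RT(24) = 283.239 + 201.884 × log₂ 24 = 283.239 + 201.884 × 4.5850 ≈ 1208.871 ms.

1208.9 ms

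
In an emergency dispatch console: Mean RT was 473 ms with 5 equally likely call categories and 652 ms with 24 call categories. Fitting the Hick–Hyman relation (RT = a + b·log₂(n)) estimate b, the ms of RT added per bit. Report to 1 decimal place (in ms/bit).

The slope on a log₂ axis is (652 − 473) / (4.5850 − 2.3219) = 79.097 ms/bit.

79.1 ms/bit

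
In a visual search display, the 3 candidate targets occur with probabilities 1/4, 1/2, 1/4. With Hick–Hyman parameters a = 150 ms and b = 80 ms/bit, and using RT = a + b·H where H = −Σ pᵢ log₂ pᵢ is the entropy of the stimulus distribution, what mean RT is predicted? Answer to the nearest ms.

Each term −pᵢ log₂ pᵢ: 0.25·2 + 0.5·1 + 0.25·2; summed, H = 1.500 bits.
Mean RT = a + bH = 150 + 80·1.500 = 270.00 ms.

270 ms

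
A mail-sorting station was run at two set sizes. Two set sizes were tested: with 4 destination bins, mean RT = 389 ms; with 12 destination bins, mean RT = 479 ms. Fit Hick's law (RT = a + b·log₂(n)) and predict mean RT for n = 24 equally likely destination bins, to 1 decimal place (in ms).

Fit slope and intercept:
  b = (479 − 389) / (log₂ 12 − log₂ 4) = 90 / (3.5850 − 2) = 56.784 ms/bit
  a = 389 − 56.784 × 2 = 275.433 ms
Then RT(24) = 275.433 + 56.784 × log₂ 24 = 275.433 + 56.784 × 4.5850 ≈ 535.784 ms.

535.8 ms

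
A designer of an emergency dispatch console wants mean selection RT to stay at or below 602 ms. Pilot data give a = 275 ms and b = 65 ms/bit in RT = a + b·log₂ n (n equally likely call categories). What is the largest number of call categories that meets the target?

65·log₂ n ≤ 602 − 275 = 327, giving log₂ n ≤ 5.0308 and n ≤ 32.690. The largest whole number is 32.

32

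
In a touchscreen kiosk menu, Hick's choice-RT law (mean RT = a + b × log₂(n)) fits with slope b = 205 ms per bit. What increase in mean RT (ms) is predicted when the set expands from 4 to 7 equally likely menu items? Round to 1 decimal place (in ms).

165.5 ms

ΔRT = (a + b log₂ n₂) − (a + b log₂ n₁) = b·(log₂ n₂ − log₂ n₁).
log₂(7) − log₂(4) = 2.8074 − 2 = 0.8074.
ΔRT = 205 × 0.8074 = 165.508 ms.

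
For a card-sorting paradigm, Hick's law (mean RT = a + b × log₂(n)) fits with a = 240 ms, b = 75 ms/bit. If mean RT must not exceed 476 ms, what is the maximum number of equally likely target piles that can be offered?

8

Set 240 + 75·log₂ n ≤ 476 → log₂ n ≤ (476 − 240)/75 = 3.1467.
So n ≤ 2^3.1467 = 8.856; the largest integer n is 8.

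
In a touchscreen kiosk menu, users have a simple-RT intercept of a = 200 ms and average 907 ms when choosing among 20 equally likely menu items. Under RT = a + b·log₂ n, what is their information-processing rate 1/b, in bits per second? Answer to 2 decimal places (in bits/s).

Choice component = 907 − 200 = 707 ms over log₂(20) = 4.3219 bits.
b = 707 / 4.3219 = 163.584 ms/bit, so 1/b = 6.113 bits/s.

6.11 bits/s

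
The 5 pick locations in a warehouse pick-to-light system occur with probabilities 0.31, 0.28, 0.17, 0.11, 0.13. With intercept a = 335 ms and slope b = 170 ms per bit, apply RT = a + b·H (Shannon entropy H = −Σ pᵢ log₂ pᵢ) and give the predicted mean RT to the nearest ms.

710 ms

H = 0.31·log₂(1/0.31) + 0.28·log₂(1/0.28) + 0.17·log₂(1/0.17) + 0.11·log₂(1/0.11) + 0.13·log₂(1/0.13) = 2.2055 bits.
RT = 335 + 170 × 2.2055 = 709.94 ms.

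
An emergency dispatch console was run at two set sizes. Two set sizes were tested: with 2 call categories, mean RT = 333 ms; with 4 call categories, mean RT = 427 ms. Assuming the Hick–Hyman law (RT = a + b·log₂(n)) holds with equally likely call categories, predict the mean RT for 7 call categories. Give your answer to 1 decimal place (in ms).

502.9 ms

RT is linear in log₂ n, so two points fix the line:
  b = (427 − 333) / (log₂ 4 − log₂ 2) = 94 / (2 − 1) = 94.000 ms/bit
  a = 333 − 94.000 × 1 = 239.000 ms
Then RT(7) = 239.000 + 94.000 × log₂ 7 = 239.000 + 94.000 × 2.8074 ≈ 502.891 ms.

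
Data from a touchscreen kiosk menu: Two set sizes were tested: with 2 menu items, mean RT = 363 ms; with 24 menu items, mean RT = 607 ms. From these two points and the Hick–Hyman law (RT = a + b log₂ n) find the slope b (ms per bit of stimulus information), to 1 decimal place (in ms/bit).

68.1 ms/bit

The slope on a log₂ axis is (607 − 363) / (4.5850 − 1) = 68.062 ms/bit.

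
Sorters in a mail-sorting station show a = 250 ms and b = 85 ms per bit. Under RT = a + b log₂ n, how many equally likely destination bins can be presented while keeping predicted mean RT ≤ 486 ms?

85·log₂ n ≤ 486 − 250 = 236, giving log₂ n ≤ 2.7765 and n ≤ 6.852. The largest whole number is 6.

6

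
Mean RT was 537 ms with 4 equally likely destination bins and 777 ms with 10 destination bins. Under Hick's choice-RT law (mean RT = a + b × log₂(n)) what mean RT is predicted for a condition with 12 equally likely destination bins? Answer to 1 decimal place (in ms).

824.8 ms

With log₂ n on the abscissa the relation is linear; from the two conditions:
  b = (777 − 537) / (log₂ 10 − log₂ 4) = 240 / (3.3219 − 2) = 181.553 ms/bit
  a = 537 − 181.553 × 2 = 173.894 ms
Then RT(12) = 173.894 + 181.553 × log₂ 12 = 173.894 + 181.553 × 3.5850 ≈ 824.755 ms.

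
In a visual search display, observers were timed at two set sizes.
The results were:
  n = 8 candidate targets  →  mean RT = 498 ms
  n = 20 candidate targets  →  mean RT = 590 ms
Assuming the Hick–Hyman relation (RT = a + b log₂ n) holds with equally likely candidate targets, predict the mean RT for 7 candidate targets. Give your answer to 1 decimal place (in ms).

484.6 ms

With log₂ n on the abscissa the relation is linear; from the two conditions:
  b = (590 − 498) / (log₂ 20 − log₂ 8) = 92 / (4.3219 − 3) = 69.595 ms/bit
  a = 498 − 69.595 × 3 = 289.214 ms
Then RT(7) = 289.214 + 69.595 × log₂ 7 = 289.214 + 69.595 × 2.8074 ≈ 484.593 ms.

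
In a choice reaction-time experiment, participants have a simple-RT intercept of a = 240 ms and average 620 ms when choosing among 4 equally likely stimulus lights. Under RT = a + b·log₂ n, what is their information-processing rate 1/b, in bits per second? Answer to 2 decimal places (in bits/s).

Choice component = 620 − 240 = 380 ms over log₂(4) = 2 bits.
b = 380 / 2 = 190.000 ms/bit, so 1/b = 5.263 bits/s.

5.26 bits/s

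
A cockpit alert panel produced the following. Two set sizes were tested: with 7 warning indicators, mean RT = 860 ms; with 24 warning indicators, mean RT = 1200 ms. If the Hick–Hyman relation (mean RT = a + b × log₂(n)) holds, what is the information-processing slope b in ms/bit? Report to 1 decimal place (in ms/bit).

b = (RT₂ − RT₁)/(log₂ n₂ − log₂ n₁) = (1200 − 860)/(4.5850 − 2.8074) = 191.268 ms/bit.

191.3 ms/bit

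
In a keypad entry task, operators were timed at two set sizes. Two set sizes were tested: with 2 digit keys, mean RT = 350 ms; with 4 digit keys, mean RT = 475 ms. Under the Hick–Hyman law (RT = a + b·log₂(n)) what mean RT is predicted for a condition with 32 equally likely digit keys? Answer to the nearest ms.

RT is linear in log₂ n, so two points fix the line:
  b = (475 − 350) / (log₂ 4 − log₂ 2) = 125 / (2 − 1) = 125 ms/bit
  a = 350 − 125 × 1 = 225 ms
Then RT(32) = 225 + 125 × log₂ 32 = 225 + 125 × 5 ≈ 850.000 ms.

850 ms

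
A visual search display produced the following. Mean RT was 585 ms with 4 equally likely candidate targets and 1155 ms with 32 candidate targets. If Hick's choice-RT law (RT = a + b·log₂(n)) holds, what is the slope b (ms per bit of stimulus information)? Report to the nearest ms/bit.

b = (RT₂ − RT₁)/(log₂ n₂ − log₂ n₁) = (1155 − 585)/(5 − 2) = 190 ms/bit.

190 ms/bit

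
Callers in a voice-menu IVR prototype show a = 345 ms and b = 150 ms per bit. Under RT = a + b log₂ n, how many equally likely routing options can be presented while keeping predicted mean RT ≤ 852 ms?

10

150·log₂ n ≤ 852 − 345 = 507, giving log₂ n ≤ 3.3800 and n ≤ 10.411. The largest whole number is 10.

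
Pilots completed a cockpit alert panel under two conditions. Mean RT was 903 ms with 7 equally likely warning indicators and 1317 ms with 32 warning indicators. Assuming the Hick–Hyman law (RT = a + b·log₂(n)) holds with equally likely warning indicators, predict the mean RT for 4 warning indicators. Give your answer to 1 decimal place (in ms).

With log₂ n on the abscissa the relation is linear; from the two conditions:
  b = (1317 − 903) / (log₂ 32 − log₂ 7) = 414 / (5 − 2.8074) = 188.813 ms/bit
  a = 903 − 188.813 × 2.8074 = 372.935 ms
Then RT(4) = 372.935 + 188.813 × log₂ 4 = 372.935 + 188.813 × 2 ≈ 750.561 ms.

750.6 ms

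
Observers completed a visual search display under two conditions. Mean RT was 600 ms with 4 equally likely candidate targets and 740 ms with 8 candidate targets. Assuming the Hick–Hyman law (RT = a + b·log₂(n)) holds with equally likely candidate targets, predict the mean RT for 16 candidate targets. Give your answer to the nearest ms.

880 ms

Solve the two-equation system in a and b:
  b = (740 − 600) / (log₂ 8 − log₂ 4) = 140 / (3 − 2) = 140 ms/bit
  a = 600 − 140 × 2 = 320 ms
Then RT(16) = 320 + 140 × log₂ 16 = 320 + 140 × 4 ≈ 880.000 ms.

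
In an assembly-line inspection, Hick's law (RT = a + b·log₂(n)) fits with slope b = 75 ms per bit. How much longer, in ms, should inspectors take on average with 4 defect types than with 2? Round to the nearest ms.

ΔRT = (a + b log₂ n₂) − (a + b log₂ n₁) = b·(log₂ n₂ − log₂ n₁).
log₂(4) − log₂(2) = log₂(4/2) = log₂(2) = 1.
ΔRT = 75 × 1.0000 = 75.000 ms.

75 ms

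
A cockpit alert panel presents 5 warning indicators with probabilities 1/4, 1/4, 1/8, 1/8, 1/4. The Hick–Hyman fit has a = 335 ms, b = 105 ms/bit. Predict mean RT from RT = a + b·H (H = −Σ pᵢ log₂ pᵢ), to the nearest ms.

571 ms

H = −Σ pᵢ log₂ pᵢ = 0.25·2 + 0.25·2 + 0.125·3 + 0.125·3 + 0.25·2 = 2.250 bits.
RT = 335 + 105 × 2.250 = 571.25 ms.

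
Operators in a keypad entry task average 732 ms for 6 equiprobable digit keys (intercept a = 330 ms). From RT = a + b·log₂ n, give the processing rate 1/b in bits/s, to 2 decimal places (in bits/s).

Choice component = 732 − 330 = 402 ms over log₂(6) = 2.5850 bits.
b = 402 / 2.5850 = 155.515 ms/bit, so 1/b = 6.430 bits/s.

6.43 bits/s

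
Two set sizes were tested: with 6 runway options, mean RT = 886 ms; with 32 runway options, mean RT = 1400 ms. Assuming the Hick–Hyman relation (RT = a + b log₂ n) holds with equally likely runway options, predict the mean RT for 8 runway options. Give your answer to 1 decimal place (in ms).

RT is linear in log₂ n, so two points fix the line:
  b = (1400 − 886) / (log₂ 32 − log₂ 6) = 514 / (5 − 2.5850) = 212.833 ms/bit
  a = 886 − 212.833 × 2.5850 = 335.834 ms
Then RT(8) = 335.834 + 212.833 × log₂ 8 = 335.834 + 212.833 × 3 ≈ 974.334 ms.

974.3 ms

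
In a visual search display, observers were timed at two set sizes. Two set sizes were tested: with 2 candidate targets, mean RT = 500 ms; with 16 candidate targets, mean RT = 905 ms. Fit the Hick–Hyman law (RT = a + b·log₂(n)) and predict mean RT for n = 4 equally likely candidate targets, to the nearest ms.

635 ms

Fit slope and intercept:
  b = (905 − 500) / (log₂ 16 − log₂ 2) = 405 / (4 − 1) = 135 ms/bit
  a = 500 − 135 × 1 = 365 ms
Then RT(4) = 365 + 135 × log₂ 4 = 365 + 135 × 2 ≈ 635.000 ms.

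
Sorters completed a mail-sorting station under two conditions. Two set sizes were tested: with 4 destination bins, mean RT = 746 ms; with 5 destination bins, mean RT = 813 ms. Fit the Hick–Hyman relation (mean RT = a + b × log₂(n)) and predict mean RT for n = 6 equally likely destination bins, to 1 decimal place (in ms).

With log₂ n on the abscissa the relation is linear; from the two conditions:
  b = (813 − 746) / (log₂ 5 − log₂ 4) = 67 / (2.3219 − 2) = 208.121 ms/bit
  a = 746 − 208.121 × 2 = 329.758 ms
Then RT(6) = 329.758 + 208.121 × log₂ 6 = 329.758 + 208.121 × 2.5850 ≈ 867.743 ms.

867.7 ms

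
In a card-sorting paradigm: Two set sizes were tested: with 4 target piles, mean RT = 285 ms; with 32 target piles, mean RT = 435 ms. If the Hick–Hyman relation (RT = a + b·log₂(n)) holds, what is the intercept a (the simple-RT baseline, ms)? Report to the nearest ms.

185 ms

The slope on a log₂ axis is (435 − 285) / (5 − 2) = 50 ms/bit.
a = RT₁ − b·log₂ n₁ = 285 − 50 × 2 = 185.000 ms.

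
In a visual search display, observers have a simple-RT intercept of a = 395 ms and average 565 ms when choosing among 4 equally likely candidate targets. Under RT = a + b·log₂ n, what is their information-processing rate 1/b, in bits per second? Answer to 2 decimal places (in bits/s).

Choice component = 565 − 395 = 170 ms over log₂(4) = 2 bits.
b = 170 / 2 = 85.000 ms/bit, so 1/b = 11.765 bits/s.

11.76 bits/s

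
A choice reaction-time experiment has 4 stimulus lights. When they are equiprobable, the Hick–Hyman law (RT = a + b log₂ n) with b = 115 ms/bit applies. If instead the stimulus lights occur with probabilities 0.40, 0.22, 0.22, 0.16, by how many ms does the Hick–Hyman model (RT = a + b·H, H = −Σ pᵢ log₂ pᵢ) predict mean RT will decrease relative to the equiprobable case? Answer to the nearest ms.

The RT saving is b·ΔH. Equiprobable H₀ = log₂(4) = 2.0000 bits; with the given probabilities H = 1.9129 bits.
b·(H₀ − H) = 115 × (2.0000 − 1.9129) = 10.01 ms.

10 ms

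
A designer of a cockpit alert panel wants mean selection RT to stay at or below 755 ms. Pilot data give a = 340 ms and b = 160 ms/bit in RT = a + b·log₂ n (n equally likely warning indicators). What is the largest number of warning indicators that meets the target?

6

160·log₂ n ≤ 755 − 340 = 415, giving log₂ n ≤ 2.5938 and n ≤ 6.037. The largest whole number is 6.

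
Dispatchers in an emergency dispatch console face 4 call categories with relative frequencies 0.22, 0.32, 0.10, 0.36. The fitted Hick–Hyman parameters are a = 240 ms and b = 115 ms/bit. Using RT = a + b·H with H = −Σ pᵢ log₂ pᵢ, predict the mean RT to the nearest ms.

455 ms

H = 0.22·log₂(1/0.22) + 0.32·log₂(1/0.32) + 0.10·log₂(1/0.10) + 0.36·log₂(1/0.36) = 1.8694 bits.
RT = 240 + 115 × 1.8694 = 454.98 ms.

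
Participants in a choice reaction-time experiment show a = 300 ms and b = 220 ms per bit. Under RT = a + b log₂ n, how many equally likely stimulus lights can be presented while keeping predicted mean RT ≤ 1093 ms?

Information budget: (1093 − 300)/220 = 3.6045 bits, so n ≤ 2^3.6045 = 12.164 → at most 12.

12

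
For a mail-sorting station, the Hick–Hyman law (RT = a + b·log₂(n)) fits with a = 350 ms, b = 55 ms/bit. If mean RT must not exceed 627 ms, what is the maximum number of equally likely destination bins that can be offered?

Set 350 + 55·log₂ n ≤ 627 → log₂ n ≤ (627 − 350)/55 = 5.0364.
So n ≤ 2^5.0364 = 32.817; the largest integer n is 32.

32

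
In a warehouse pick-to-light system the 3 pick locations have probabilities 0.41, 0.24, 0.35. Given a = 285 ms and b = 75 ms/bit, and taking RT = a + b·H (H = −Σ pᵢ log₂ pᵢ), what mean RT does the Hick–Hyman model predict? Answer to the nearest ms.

401 ms

H = 0.41·log₂(1/0.41) + 0.24·log₂(1/0.24) + 0.35·log₂(1/0.35) = 1.5516 bits.
RT = 285 + 75 × 1.5516 = 401.37 ms.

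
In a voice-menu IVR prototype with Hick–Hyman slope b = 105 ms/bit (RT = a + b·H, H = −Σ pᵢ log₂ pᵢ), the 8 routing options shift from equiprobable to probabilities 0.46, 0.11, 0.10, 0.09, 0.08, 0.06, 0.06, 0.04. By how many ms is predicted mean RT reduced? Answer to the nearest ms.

Equiprobable entropy H₀ = log₂ 8 = 3.0000 bits.
Skewed entropy H = −Σ pᵢ log₂ pᵢ = 2.4748 bits.
ΔRT = b·(H₀ − H) = 105 × 0.5252 = 55.15 ms.

55 ms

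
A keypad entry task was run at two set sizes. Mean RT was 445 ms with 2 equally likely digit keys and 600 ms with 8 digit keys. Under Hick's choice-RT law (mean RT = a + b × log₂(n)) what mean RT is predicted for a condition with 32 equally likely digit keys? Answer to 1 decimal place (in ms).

755.0 ms

Fit slope and intercept:
  b = (600 − 445) / (log₂ 8 − log₂ 2) = 155 / (3 − 1) = 77.500 ms/bit
  a = 445 − 77.500 × 1 = 367.500 ms
Then RT(32) = 367.500 + 77.500 × log₂ 32 = 367.500 + 77.500 × 5 ≈ 755.000 ms.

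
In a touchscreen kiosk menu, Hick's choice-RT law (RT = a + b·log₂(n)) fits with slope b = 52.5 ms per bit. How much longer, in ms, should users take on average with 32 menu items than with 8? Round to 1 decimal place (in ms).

Only the slope matters, since a is common to both: ΔRT = b·log₂(n₂/n₁).
log₂(32) − log₂(8) = log₂(32/8) = log₂(4) = 2.
ΔRT = 52.5 × 2.0000 = 105.000 ms.

105.0 ms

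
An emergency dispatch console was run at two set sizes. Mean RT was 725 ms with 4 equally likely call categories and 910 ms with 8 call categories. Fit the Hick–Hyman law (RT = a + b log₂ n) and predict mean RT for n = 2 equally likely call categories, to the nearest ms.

Solve the two-equation system in a and b:
  b = (910 − 725) / (log₂ 8 − log₂ 4) = 185 / (3 − 2) = 185 ms/bit
  a = 725 − 185 × 2 = 355 ms
Then RT(2) = 355 + 185 × log₂ 2 = 355 + 185 × 1 ≈ 540.000 ms.

540 ms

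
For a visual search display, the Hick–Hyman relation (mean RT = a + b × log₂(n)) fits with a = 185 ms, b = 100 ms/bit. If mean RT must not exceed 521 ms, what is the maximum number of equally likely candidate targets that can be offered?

100·log₂ n ≤ 521 − 185 = 336, giving log₂ n ≤ 3.3600 and n ≤ 10.267. The largest whole number is 10.

10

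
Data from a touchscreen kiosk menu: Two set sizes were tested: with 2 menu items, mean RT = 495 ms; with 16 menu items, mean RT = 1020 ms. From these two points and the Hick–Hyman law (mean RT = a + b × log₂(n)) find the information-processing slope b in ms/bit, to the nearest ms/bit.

175 ms/bit

b = (RT₂ − RT₁)/(log₂ n₂ − log₂ n₁) = (1020 − 495)/(4 − 1) = 175 ms/bit.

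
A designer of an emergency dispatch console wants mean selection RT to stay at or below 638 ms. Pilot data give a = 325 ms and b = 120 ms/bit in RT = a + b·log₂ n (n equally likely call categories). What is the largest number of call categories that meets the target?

6

Set 325 + 120·log₂ n ≤ 638 → log₂ n ≤ (638 − 325)/120 = 2.6083.
So n ≤ 2^2.6083 = 6.098; the largest integer n is 6.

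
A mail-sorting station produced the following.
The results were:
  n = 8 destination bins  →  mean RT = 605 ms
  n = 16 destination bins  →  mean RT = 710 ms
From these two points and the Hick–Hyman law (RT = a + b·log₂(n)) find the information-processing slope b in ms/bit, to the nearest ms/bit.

105 ms/bit

Slope: b = (710 − 605) / (log₂ 16 − log₂ 8) = 105/1.0000 = 105 ms/bit.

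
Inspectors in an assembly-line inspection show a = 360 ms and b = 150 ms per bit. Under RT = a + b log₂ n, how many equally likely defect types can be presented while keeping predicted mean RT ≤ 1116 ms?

Set 360 + 150·log₂ n ≤ 1116 → log₂ n ≤ (1116 − 360)/150 = 5.0400.
So n ≤ 2^5.0400 = 32.900; the largest integer n is 32.

32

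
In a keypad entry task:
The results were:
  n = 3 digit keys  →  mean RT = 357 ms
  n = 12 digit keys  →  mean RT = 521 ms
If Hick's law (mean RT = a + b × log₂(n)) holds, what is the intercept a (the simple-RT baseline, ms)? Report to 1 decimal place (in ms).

b = (RT₂ − RT₁)/(log₂ n₂ − log₂ n₁) = (521 − 357)/(3.5850 − 1.5850) = 82.000 ms/bit.
Intercept: a = 357 − 82.000·log₂(3) = 227.033 ms.

227.0 ms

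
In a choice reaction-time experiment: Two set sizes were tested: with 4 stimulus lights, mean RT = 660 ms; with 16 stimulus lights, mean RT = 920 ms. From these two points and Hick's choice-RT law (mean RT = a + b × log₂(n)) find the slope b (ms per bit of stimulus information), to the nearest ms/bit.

b = (RT₂ − RT₁)/(log₂ n₂ − log₂ n₁) = (920 − 660)/(4 − 2) = 130 ms/bit.

130 ms/bit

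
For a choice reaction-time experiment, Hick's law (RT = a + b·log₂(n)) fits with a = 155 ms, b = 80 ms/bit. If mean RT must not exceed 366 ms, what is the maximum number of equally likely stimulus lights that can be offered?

80·log₂ n ≤ 366 − 155 = 211, giving log₂ n ≤ 2.6375 and n ≤ 6.223. The largest whole number is 6.

6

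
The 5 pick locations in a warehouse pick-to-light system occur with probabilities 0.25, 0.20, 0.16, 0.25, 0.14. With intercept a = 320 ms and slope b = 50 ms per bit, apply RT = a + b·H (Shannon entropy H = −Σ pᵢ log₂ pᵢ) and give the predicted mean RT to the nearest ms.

434 ms

Entropy contributions −pᵢ log₂ pᵢ: 0.5000, 0.4644, 0.4230, 0.5000, 0.3971; sum H = 2.2845 bits.
RT = a + bH = 320 + 50·2.2845 = 434.23 ms.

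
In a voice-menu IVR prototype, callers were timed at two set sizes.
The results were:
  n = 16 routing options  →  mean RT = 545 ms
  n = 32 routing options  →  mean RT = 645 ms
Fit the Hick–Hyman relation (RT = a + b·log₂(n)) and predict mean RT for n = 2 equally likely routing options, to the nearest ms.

245 ms

With log₂ n on the abscissa the relation is linear; from the two conditions:
  b = (645 − 545) / (log₂ 32 − log₂ 16) = 100 / (5 − 4) = 100 ms/bit
  a = 545 − 100 × 4 = 145 ms
Then RT(2) = 145 + 100 × log₂ 2 = 145 + 100 × 1 ≈ 245.000 ms.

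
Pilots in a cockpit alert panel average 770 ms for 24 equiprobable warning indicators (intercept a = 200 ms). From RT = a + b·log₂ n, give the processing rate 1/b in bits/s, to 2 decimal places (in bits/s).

b = (770 − 200)/log₂ 24 = 570/4.5850 = 124.319 ms per bit = 0.12432 s/bit; the reciprocal is 8.044 bits/s.

8.04 bits/s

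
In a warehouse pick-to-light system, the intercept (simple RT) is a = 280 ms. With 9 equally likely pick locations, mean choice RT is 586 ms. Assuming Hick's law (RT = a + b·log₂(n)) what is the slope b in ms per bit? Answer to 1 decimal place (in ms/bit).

log₂(9) = 3.1699 bits.
b = (RT − a)/log₂ n = (586 − 280) / 3.1699 = 96.532 ms/bit.

96.5 ms/bit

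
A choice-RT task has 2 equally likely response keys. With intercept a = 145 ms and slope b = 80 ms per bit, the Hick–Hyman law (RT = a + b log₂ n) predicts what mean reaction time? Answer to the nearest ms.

log₂(2) = 1 bits, so RT = 145 + 80 × 1 ≈ 225.000 ms.

225 ms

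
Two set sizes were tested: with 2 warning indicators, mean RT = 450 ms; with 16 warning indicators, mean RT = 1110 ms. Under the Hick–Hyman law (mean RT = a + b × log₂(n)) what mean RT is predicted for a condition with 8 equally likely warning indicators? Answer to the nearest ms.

Solve the two-equation system in a and b:
  b = (1110 − 450) / (log₂ 16 − log₂ 2) = 660 / (4 − 1) = 220 ms/bit
  a = 450 − 220 × 1 = 230 ms
Then RT(8) = 230 + 220 × log₂ 8 = 230 + 220 × 3 ≈ 890.000 ms.

890 ms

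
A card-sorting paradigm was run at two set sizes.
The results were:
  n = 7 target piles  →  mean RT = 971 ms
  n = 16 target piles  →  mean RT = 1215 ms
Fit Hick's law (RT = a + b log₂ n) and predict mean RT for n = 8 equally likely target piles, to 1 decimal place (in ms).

1010.4 ms

RT is linear in log₂ n, so two points fix the line:
  b = (1215 − 971) / (log₂ 16 − log₂ 7) = 244 / (4 − 2.8074) = 204.587 ms/bit
  a = 971 − 204.587 × 2.8074 = 396.651 ms
Then RT(8) = 396.651 + 204.587 × log₂ 8 = 396.651 + 204.587 × 3 ≈ 1010.413 ms.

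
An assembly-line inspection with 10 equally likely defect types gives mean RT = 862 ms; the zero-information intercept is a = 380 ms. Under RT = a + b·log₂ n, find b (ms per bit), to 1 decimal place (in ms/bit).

b = (862 − 380) / log₂(10) = 482 / 3.3219 = 145.096 ms/bit.

145.1 ms/bit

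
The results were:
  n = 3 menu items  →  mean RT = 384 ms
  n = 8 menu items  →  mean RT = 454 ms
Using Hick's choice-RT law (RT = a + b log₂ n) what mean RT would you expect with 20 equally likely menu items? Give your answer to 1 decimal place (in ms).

519.4 ms

RT is linear in log₂ n, so two points fix the line:
  b = (454 − 384) / (log₂ 8 − log₂ 3) = 70 / (3 − 1.5850) = 49.469 ms/bit
  a = 384 − 49.469 × 1.5850 = 305.594 ms
Then RT(20) = 305.594 + 49.469 × log₂ 20 = 305.594 + 49.469 × 4.3219 ≈ 519.394 ms.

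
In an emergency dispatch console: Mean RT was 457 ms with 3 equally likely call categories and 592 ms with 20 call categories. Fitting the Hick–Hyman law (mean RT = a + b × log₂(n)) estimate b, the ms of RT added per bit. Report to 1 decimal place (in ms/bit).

49.3 ms/bit

The slope on a log₂ axis is (592 − 457) / (4.3219 − 1.5850) = 49.325 ms/bit.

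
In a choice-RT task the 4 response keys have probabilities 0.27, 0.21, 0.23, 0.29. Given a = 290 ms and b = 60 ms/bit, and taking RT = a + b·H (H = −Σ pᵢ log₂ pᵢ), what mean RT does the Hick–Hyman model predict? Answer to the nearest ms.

H = 0.27·log₂(1/0.27) + 0.21·log₂(1/0.21) + 0.23·log₂(1/0.23) + 0.29·log₂(1/0.29) = 1.9884 bits.
RT = 290 + 60 × 1.9884 = 409.30 ms.

409 ms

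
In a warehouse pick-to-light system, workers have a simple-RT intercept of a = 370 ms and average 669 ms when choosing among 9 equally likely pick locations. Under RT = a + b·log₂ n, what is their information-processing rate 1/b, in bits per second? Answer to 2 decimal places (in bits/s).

Choice component = 669 − 370 = 299 ms over log₂(9) = 3.1699 bits.
b = 299 / 3.1699 = 94.324 ms/bit, so 1/b = 10.602 bits/s.

10.60 bits/s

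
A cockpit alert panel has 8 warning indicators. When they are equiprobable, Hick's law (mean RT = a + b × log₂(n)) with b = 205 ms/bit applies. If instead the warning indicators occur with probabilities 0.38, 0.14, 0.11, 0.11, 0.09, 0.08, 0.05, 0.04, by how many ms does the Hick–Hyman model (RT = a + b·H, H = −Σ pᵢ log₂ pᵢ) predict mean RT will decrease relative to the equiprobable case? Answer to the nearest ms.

Equiprobable entropy H₀ = log₂ 8 = 3.0000 bits.
Skewed entropy H = −Σ pᵢ log₂ pᵢ = 2.6341 bits.
ΔRT = b·(H₀ − H) = 205 × 0.3659 = 75.00 ms.

75 ms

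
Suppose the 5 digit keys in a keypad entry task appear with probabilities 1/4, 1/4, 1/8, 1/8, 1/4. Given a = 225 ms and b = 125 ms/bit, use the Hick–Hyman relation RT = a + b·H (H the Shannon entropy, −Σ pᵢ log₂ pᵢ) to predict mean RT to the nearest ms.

506 ms

H = −Σ pᵢ log₂ pᵢ = 0.25·2 + 0.25·2 + 0.125·3 + 0.125·3 + 0.25·2 = 2.250 bits.
RT = 225 + 125 × 2.250 = 506.25 ms.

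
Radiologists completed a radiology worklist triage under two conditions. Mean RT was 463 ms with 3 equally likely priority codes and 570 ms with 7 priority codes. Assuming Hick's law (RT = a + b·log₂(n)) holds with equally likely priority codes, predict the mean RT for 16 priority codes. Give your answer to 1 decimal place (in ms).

674.4 ms

RT is linear in log₂ n, so two points fix the line:
  b = (570 − 463) / (log₂ 7 − log₂ 3) = 107 / (2.8074 − 1.5850) = 87.533 ms/bit
  a = 463 − 87.533 × 1.5850 = 324.263 ms
Then RT(16) = 324.263 + 87.533 × log₂ 16 = 324.263 + 87.533 × 4 ≈ 674.396 ms.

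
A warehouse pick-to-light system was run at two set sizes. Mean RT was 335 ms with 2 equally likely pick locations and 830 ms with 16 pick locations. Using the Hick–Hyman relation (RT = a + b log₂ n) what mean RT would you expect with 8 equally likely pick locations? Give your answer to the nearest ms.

With log₂ n on the abscissa the relation is linear; from the two conditions:
  b = (830 − 335) / (log₂ 16 − log₂ 2) = 495 / (4 − 1) = 165 ms/bit
  a = 335 − 165 × 1 = 170 ms
Then RT(8) = 170 + 165 × log₂ 8 = 170 + 165 × 3 ≈ 665.000 ms.

665 ms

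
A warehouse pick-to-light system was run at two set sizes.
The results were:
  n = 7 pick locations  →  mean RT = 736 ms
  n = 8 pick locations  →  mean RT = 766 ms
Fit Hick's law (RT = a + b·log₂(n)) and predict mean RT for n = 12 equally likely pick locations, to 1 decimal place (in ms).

857.1 ms

Solve the two-equation system in a and b:
  b = (766 − 736) / (log₂ 8 − log₂ 7) = 30 / (3 − 2.8074) = 155.727 ms/bit
  a = 736 − 155.727 × 2.8074 = 298.820 ms
Then RT(12) = 298.820 + 155.727 × log₂ 12 = 298.820 + 155.727 × 3.5850 ≈ 857.094 ms.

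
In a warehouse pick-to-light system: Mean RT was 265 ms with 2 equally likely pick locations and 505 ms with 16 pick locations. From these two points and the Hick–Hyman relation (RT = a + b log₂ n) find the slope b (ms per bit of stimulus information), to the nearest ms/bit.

The slope on a log₂ axis is (505 − 265) / (4 − 1) = 80 ms/bit.

80 ms/bit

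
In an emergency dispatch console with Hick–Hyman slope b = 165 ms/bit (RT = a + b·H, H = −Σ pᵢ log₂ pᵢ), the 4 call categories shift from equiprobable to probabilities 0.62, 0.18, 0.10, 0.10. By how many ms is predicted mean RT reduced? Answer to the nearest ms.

76 ms

Equiprobable entropy H₀ = log₂ 4 = 2.0000 bits.
Skewed entropy H = −Σ pᵢ log₂ pᵢ = 1.5373 bits.
ΔRT = b·(H₀ − H) = 165 × 0.4627 = 76.35 ms.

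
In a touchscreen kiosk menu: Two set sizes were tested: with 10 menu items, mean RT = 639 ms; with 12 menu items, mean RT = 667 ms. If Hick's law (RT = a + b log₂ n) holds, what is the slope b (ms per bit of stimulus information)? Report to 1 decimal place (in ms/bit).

b = (RT₂ − RT₁)/(log₂ n₂ − log₂ n₁) = (667 − 639)/(3.5850 − 3.3219) = 106.450 ms/bit.

106.4 ms/bit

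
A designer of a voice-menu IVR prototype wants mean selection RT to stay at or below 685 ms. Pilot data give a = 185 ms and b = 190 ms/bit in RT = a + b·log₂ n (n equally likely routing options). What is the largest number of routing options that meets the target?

6

Information budget: (685 − 185)/190 = 2.6316 bits, so n ≤ 2^2.6316 = 6.197 → at most 6.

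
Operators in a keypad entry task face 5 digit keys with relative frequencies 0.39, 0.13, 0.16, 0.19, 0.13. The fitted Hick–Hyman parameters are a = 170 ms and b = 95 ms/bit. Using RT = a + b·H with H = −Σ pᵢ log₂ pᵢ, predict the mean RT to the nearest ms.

376 ms

H = 0.39·log₂(1/0.39) + 0.13·log₂(1/0.13) + 0.16·log₂(1/0.16) + 0.19·log₂(1/0.19) + 0.13·log₂(1/0.13) = 2.1733 bits.
RT = 170 + 95 × 2.1733 = 376.47 ms.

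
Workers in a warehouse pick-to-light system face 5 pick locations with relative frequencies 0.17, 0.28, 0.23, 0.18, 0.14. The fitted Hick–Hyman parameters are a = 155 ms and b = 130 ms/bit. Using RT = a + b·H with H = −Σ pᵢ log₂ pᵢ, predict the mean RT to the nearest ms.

451 ms

Entropy contributions −pᵢ log₂ pᵢ: 0.4346, 0.5142, 0.4877, 0.4453, 0.3971; sum H = 2.2789 bits.
RT = a + bH = 155 + 130·2.2789 = 451.26 ms.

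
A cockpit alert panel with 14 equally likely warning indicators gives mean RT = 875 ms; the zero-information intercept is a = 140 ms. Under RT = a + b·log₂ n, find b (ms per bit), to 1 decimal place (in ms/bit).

b = (875 − 140) / log₂(14) = 735 / 3.8074 = 193.047 ms/bit.

193.0 ms/bit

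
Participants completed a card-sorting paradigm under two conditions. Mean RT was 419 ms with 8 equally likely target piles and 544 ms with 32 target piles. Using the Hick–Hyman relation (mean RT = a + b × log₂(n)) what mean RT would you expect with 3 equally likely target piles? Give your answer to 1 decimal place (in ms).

Solve the two-equation system in a and b:
  b = (544 − 419) / (log₂ 32 − log₂ 8) = 125 / (5 − 3) = 62.500 ms/bit
  a = 419 − 62.500 × 3 = 231.500 ms
Then RT(3) = 231.500 + 62.500 × log₂ 3 = 231.500 + 62.500 × 1.5850 ≈ 330.560 ms.

330.6 ms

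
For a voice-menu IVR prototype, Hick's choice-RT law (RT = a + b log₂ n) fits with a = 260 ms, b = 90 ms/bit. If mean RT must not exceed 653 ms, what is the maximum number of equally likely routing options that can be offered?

90·log₂ n ≤ 653 − 260 = 393, giving log₂ n ≤ 4.3667 and n ≤ 20.630. The largest whole number is 20.

20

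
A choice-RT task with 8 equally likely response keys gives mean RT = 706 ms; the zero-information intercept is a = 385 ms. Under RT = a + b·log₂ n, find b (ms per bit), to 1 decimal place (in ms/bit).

8 alternatives carry log₂ 8 = 3 bits; the choice cost is 706 − 385 = 321 ms, so b = 321/3 = 107.000 ms/bit.

107.0 ms/bit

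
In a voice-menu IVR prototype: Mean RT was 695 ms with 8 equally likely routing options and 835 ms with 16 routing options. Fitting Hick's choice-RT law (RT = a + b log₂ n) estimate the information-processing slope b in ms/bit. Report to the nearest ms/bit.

b = (RT₂ − RT₁)/(log₂ n₂ − log₂ n₁) = (835 − 695)/(4 − 3) = 140 ms/bit.

140 ms/bit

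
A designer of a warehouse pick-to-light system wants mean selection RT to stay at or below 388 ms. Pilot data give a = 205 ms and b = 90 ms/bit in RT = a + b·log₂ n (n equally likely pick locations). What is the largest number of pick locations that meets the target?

Set 205 + 90·log₂ n ≤ 388 → log₂ n ≤ (388 − 205)/90 = 2.0333.
So n ≤ 2^2.0333 = 4.093; the largest integer n is 4.

4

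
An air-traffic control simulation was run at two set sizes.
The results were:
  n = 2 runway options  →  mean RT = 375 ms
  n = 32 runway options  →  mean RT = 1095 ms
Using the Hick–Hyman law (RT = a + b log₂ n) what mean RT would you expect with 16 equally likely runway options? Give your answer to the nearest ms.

Solve the two-equation system in a and b:
  b = (1095 − 375) / (log₂ 32 − log₂ 2) = 720 / (5 − 1) = 180 ms/bit
  a = 375 − 180 × 1 = 195 ms
Then RT(16) = 195 + 180 × log₂ 16 = 195 + 180 × 4 ≈ 915.000 ms.

915 ms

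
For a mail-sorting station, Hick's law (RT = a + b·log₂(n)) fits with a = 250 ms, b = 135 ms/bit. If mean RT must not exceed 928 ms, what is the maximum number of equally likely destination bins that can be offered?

32

Information budget: (928 − 250)/135 = 5.0222 bits, so n ≤ 2^5.0222 = 32.497 → at most 32.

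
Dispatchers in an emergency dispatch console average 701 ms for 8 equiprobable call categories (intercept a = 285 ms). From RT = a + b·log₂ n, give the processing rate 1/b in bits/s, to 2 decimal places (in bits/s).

b = (701 − 285)/log₂ 8 = 416/3 = 138.667 ms per bit = 0.13867 s/bit; the reciprocal is 7.212 bits/s.

7.21 bits/s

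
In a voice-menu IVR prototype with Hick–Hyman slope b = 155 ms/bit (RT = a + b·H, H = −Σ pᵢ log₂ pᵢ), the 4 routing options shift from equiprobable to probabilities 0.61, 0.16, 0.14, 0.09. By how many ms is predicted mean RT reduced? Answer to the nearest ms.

67 ms

Equiprobable entropy H₀ = log₂ 4 = 2.0000 bits.
Skewed entropy H = −Σ pᵢ log₂ pᵢ = 1.5678 bits.
ΔRT = b·(H₀ − H) = 155 × 0.4322 = 66.99 ms.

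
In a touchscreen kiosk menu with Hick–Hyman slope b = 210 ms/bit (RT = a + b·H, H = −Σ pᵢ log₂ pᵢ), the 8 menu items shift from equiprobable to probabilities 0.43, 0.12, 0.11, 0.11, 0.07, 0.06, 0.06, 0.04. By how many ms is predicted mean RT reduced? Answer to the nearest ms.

98 ms

The RT saving is b·ΔH. Equiprobable H₀ = log₂(8) = 3.0000 bits; with the given probabilities H = 2.5326 bits.
b·(H₀ − H) = 210 × (3.0000 − 2.5326) = 98.16 ms.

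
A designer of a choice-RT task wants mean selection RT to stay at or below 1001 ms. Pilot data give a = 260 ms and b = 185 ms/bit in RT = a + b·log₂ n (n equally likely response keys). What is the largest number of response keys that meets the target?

16

Information budget: (1001 − 260)/185 = 4.0054 bits, so n ≤ 2^4.0054 = 16.060 → at most 16.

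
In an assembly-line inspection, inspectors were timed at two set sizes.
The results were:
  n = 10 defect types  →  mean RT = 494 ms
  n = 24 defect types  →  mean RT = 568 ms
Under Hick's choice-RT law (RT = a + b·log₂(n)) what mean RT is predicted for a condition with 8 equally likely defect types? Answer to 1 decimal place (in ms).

Fit slope and intercept:
  b = (568 − 494) / (log₂ 24 − log₂ 10) = 74 / (4.5850 − 3.3219) = 58.589 ms/bit
  a = 494 − 58.589 × 3.3219 = 299.371 ms
Then RT(8) = 299.371 + 58.589 × log₂ 8 = 299.371 + 58.589 × 3 ≈ 475.139 ms.

475.1 ms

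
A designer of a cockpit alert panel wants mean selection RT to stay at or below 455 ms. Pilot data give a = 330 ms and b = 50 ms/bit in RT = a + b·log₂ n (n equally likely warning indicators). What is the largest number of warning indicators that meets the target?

5

Information budget: (455 − 330)/50 = 2.5000 bits, so n ≤ 2^2.5000 = 5.657 → at most 5.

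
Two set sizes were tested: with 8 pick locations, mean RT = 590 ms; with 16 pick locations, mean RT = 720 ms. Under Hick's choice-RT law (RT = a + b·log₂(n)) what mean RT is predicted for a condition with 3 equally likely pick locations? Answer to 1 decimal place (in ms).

RT is linear in log₂ n, so two points fix the line:
  b = (720 − 590) / (log₂ 16 − log₂ 8) = 130 / (4 − 3) = 130.000 ms/bit
  a = 590 − 130.000 × 3 = 200.000 ms
Then RT(3) = 200.000 + 130.000 × log₂ 3 = 200.000 + 130.000 × 1.5850 ≈ 406.045 ms.

406.0 ms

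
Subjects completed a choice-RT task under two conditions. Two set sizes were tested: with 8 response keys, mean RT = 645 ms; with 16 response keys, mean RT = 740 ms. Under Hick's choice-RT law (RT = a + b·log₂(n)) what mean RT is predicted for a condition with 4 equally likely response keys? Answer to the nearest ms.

550 ms

Solve the two-equation system in a and b:
  b = (740 − 645) / (log₂ 16 − log₂ 8) = 95 / (4 − 3) = 95 ms/bit
  a = 645 − 95 × 3 = 360 ms
Then RT(4) = 360 + 95 × log₂ 4 = 360 + 95 × 2 ≈ 550.000 ms.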